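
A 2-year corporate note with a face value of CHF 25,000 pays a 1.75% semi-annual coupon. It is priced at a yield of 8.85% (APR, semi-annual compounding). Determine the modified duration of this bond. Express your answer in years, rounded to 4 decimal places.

1.8884 years

Periodic yield y = 0.04425. First find Macaulay duration:
  t   CF        PV=CF/(1+0.04425)^t    t·PV
  1       218.75       209.4805       209.4805
  2       218.75       200.6038       401.2075
  3       218.75       192.1032       576.3096
  4    25,218.75    21,208.2884    84,833.1536
  Σ                 21,810.4759    86,020.1513
P = 21,810.4759; Macaulay duration = 86,020.1513 / 21,810.4759 = 3.94398 half-year periods = 1.97199 years.
Modified duration = D_Mac / (1 + y) = 1.97199 / 1.04425 = 1.88843 years.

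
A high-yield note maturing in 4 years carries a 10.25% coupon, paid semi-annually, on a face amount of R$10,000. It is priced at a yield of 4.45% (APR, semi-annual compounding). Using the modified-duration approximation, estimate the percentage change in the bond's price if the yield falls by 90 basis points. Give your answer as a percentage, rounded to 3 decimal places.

+3.033%

Periodic yield y = 0.02225. Modified duration first:
  t   CF        PV=CF/(1+0.02225)^t    t·PV
  1       512.50       501.3451       501.3451
  2       512.50       490.4329       980.8659
  3       512.50       479.7583     1,439.2750
  4       512.50       469.3160     1,877.2641
  5       512.50       459.1010     2,295.5052
  6       512.50       449.1084     2,694.6503
  7       512.50       439.3332     3,075.3325
  8    10,512.50     8,815.5427    70,524.3419
  Σ                 12,103.9377    83,388.5798
P = 12,103.9377; D_Mac = 6.88938 half-year periods = 3.44469 yrs; D_mod = 3.44469/(1+0.02225) = 3.36971 yrs.
ΔP/P ≈ -D_mod · Δy = -3.36971 × (-0.009) = +0.030327 = +3.0327%.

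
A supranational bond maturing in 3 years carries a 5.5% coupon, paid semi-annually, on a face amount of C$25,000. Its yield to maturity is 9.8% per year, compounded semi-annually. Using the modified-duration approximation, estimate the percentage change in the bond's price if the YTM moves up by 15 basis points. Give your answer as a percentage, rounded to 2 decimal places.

-0.40%

Periodic yield y = 0.049. Modified duration first:
  t   CF        PV=CF/(1+0.049)^t    t·PV
  1       687.50       655.3861       655.3861
  2       687.50       624.7722     1,249.5445
  3       687.50       595.5884     1,786.7652
  4       687.50       567.7678     2,271.0712
  5       687.50       541.2467     2,706.2335
  6    25,687.50    19,278.3078   115,669.8468
  Σ                 22,263.0690   124,338.8473
P = 22,263.0690; D_Mac = 5.58498 half-year periods = 2.79249 yrs; D_mod = 2.79249/(1+0.049) = 2.66205 yrs.
ΔP/P ≈ -D_mod · Δy = -2.66205 × (+0.0015) = -0.003993 = -0.3993%.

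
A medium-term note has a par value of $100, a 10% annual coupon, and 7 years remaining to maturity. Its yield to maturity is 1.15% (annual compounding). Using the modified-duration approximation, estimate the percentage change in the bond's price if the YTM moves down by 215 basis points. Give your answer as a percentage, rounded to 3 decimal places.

+12.159%

Periodic yield y = 0.0115. Modified duration first:
  t   CF        PV=CF/(1+0.0115)^t    t·PV
  1        10.00         9.8863         9.8863
  2        10.00         9.7739        19.5478
  3        10.00         9.6628        28.9884
  4        10.00         9.5529        38.2117
  5        10.00         9.4443        47.2216
  6        10.00         9.3369        56.0217
  7       110.00       101.5387       710.7707
  Σ                    159.1959       910.6481
P = 159.1959; D_Mac = 5.72030 yrs; D_mod = 5.72030/(1+0.0115) = 5.65526 yrs.
ΔP/P ≈ -D_mod · Δy = -5.65526 × (-0.0215) = +0.121588 = +12.1588%.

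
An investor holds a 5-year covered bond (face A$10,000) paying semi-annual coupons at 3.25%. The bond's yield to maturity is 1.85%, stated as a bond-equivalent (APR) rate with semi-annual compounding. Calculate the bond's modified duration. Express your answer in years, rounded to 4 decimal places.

Periodic yield y = 0.00925. First find Macaulay duration:
  t   CF        PV=CF/(1+0.00925)^t    t·PV
  1       162.50       161.0107       161.0107
  2       162.50       159.5350       319.0699
  3       162.50       158.0728       474.2183
  4       162.50       156.6240       626.4960
  5       162.50       155.1885       775.9426
  6       162.50       153.7662       922.5971
  7       162.50       152.3569     1,066.4981
  8       162.50       150.9605     1,207.6839
  9       162.50       149.5769     1,346.1921
  10   10,162.50     9,268.5752    92,685.7520
  Σ                 10,665.6666    99,585.4607
P = 10,665.6666; Macaulay duration = 99,585.4607 / 10,665.6666 = 9.33701 half-year periods = 4.66851 years.
Modified duration = D_Mac / (1 + y) = 4.66851 / 1.00925 = 4.62572 years.

4.6257 years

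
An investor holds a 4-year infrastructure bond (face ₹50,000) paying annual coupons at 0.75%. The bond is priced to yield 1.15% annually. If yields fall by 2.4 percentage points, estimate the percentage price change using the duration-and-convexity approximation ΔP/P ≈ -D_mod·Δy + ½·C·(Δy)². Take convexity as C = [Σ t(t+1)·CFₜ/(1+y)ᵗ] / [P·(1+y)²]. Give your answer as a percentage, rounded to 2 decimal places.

+9.94%

With y = 0.0115:
  t   CF        PV=CF/(1+0.0115)^t    t·PV        t(t+1)·PV
  1       375.00       370.7365       370.7365         741.4731
  2       375.00       366.5215       733.0431       2,199.1292
  3       375.00       362.3545     1,087.0634       4,348.2535
  4    50,375.00    48,122.8689   192,491.4757     962,457.3787
  Σ                 49,222.4815   194,682.3187     969,746.2344
P = 49,222.4815; D_Mac = 3.95515 yrs; D_mod = 3.91018 yrs; C = 19.25586.
Duration effect: -3.91018 × (-0.024) = +0.093844
Convexity effect: 0.5 × 19.25586 × (-0.024)² = +0.0055457
ΔP/P ≈ +0.093844 + 0.0055457 = +0.099390 = +9.9390%.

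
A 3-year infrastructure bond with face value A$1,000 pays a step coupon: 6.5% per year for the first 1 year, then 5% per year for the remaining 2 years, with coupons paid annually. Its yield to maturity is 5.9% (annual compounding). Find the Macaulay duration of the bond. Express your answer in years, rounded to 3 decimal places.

Periodic yield y = 0.059. Discount each cash flow and weight by its year:
  t   CF        PV=CF/(1+0.059)^t    t·PV
  1        65.00        61.3787        61.3787
  2        50.00        44.5839        89.1678
  3     1,050.00       884.1001     2,652.3002
  Σ                    990.0626     2,802.8466
Price P = Σ PV = 990.0626.
Macaulay duration = Σ(t·PV) / P = 2,802.8466 / 990.0626 = 2.83098 years.

2.831 years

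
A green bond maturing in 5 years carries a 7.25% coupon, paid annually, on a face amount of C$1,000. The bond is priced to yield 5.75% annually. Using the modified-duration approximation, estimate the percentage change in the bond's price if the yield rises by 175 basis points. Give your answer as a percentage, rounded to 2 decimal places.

Periodic yield y = 0.0575. Modified duration first:
  t   CF        PV=CF/(1+0.0575)^t    t·PV
  1        72.50        68.5579        68.5579
  2        72.50        64.8302       129.6604
  3        72.50        61.3051       183.9154
  4        72.50        57.9718       231.8870
  5     1,072.50       810.9525     4,054.7625
  Σ                  1,063.6175     4,668.7833
P = 1,063.6175; D_Mac = 4.38953 yrs; D_mod = 4.38953/(1+0.0575) = 4.15086 yrs.
ΔP/P ≈ -D_mod · Δy = -4.15086 × (+0.0175) = -0.072640 = -7.2640%.

-7.26%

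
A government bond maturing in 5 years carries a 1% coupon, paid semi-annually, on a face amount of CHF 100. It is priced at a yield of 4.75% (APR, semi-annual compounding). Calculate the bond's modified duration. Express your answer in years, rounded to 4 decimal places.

4.7631 years

Periodic yield y = 0.02375. First find Macaulay duration:
  t   CF        PV=CF/(1+0.02375)^t    t·PV
  1         0.50         0.4884         0.4884
  2         0.50         0.4771         0.9541
  3         0.50         0.4660         1.3980
  4         0.50         0.4552         1.8208
  5         0.50         0.4446         2.2232
  6         0.50         0.4343         2.6059
  7         0.50         0.4242         2.9697
  8         0.50         0.4144         3.3152
  9         0.50         0.4048         3.6431
  10      100.50        79.4743       794.7434
  Σ                     83.4834       814.1617
P = 83.4834; Macaulay duration = 814.1617 / 83.4834 = 9.75238 half-year periods = 4.87619 years.
Modified duration = D_Mac / (1 + y) = 4.87619 / 1.02375 = 4.76307 years.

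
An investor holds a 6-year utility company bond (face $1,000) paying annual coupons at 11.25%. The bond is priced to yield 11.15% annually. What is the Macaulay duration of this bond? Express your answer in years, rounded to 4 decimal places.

4.6758 years

Periodic yield y = 0.1115. Discount each cash flow and weight by its year:
  t   CF        PV=CF/(1+0.1115)^t    t·PV
  1       112.50       101.2146       101.2146
  2       112.50        91.0612       182.1225
  3       112.50        81.9264       245.7793
  4       112.50        73.7080       294.8320
  5       112.50        66.3140       331.5700
  6     1,112.50       589.9881     3,539.9283
  Σ                  1,004.2123     4,695.4467
Price P = Σ PV = 1,004.2123.
Macaulay duration = Σ(t·PV) / P = 4,695.4467 / 1,004.2123 = 4.67575 years.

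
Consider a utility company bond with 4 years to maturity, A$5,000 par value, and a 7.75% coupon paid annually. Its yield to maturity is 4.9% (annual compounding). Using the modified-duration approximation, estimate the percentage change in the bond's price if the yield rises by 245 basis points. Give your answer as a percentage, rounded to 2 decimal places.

Periodic yield y = 0.049. Modified duration first:
  t   CF        PV=CF/(1+0.049)^t    t·PV
  1       387.50       369.3994       369.3994
  2       387.50       352.1444       704.2887
  3       387.50       335.6953     1,007.0859
  4     5,387.50     4,449.2349    17,796.9394
  Σ                  5,506.4739    19,877.7134
P = 5,506.4739; D_Mac = 3.60988 yrs; D_mod = 3.60988/(1+0.049) = 3.44126 yrs.
ΔP/P ≈ -D_mod · Δy = -3.44126 × (+0.0245) = -0.084311 = -8.4311%.

-8.43%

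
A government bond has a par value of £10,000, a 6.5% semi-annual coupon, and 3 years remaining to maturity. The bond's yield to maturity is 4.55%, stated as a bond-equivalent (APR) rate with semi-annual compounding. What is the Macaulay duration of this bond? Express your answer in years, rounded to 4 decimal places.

2.7805 years

Periodic yield y = 0.02275. Discount each cash flow and weight by its period:
  t   CF        PV=CF/(1+0.02275)^t    t·PV
  1       325.00       317.7707       317.7707
  2       325.00       310.7022       621.4045
  3       325.00       303.7910       911.3730
  4       325.00       297.0335     1,188.1339
  5       325.00       290.4263     1,452.1314
  6    10,325.00     9,021.3832    54,128.2993
  Σ                 10,541.1069    58,619.1128
Price P = Σ PV = 10,541.1069.
Macaulay duration = Σ(t·PV) / P = 58,619.1128 / 10,541.1069 = 5.56100 half-year periods.
In years: 5.56100 / 2 = 2.78050 years.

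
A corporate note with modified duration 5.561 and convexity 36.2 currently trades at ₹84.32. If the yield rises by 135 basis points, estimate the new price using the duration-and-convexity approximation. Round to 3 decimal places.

₹78.268

Duration effect: -D_mod·Δy = -5.561 × (+0.0135) = -0.0750735
Convexity effect: ½·C·(Δy)² = 0.5 × 36.2 × (0.0135)² = +0.003298725
ΔP/P ≈ -0.0750735 + 0.003298725 = -0.071774775
New price ≈ 84.32 × (1 - 0.071774775) = 78.267950972.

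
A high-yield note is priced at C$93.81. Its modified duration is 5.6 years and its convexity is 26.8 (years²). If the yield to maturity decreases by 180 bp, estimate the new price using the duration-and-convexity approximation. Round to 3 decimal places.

C$103.673

Duration effect: -D_mod·Δy = -5.6 × (-0.018) = +0.100800
Convexity effect: ½·C·(Δy)² = 0.5 × 26.8 × (-0.018)² = +0.0043416
ΔP/P ≈ +0.100800 + 0.0043416 = +0.1051416
New price ≈ 93.81 × (1 + 0.1051416) = 103.673333496.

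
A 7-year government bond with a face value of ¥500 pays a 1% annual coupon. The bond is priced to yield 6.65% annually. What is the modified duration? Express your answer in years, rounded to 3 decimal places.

Periodic yield y = 0.0665. First find Macaulay duration:
  t   CF        PV=CF/(1+0.0665)^t    t·PV
  1         5.00         4.6882         4.6882
  2         5.00         4.3959         8.7918
  3         5.00         4.1218        12.3654
  4         5.00         3.8648        15.4592
  5         5.00         3.6238        18.1191
  6         5.00         3.3979        20.3871
  7       505.00       321.7847     2,252.4927
  Σ                    345.8771     2,332.3036
P = 345.8771; Macaulay duration = 2,332.3036 / 345.8771 = 6.74316 years.
Modified duration = D_Mac / (1 + y) = 6.74316 / 1.0665 = 6.32270 years.

6.323 years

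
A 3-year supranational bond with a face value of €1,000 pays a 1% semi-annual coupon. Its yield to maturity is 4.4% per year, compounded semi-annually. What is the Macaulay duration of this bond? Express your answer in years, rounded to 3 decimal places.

2.961 years

Periodic yield y = 0.022. Discount each cash flow and weight by its period:
  t   CF        PV=CF/(1+0.022)^t    t·PV
  1         5.00         4.8924         4.8924
  2         5.00         4.7871         9.5741
  3         5.00         4.6840        14.0520
  4         5.00         4.5832        18.3327
  5         5.00         4.4845        22.4226
  6     1,005.00       881.9840     5,291.9038
  Σ                    905.4151     5,361.1775
Price P = Σ PV = 905.4151.
Macaulay duration = Σ(t·PV) / P = 5,361.1775 / 905.4151 = 5.92124 half-year periods.
In years: 5.92124 / 2 = 2.96062 years.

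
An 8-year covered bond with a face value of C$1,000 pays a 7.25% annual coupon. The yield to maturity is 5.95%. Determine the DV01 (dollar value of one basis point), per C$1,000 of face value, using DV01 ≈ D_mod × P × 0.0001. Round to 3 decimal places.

Periodic yield y = 0.0595.
  t   CF        PV=CF/(1+0.0595)^t    t·PV
  1        72.50        68.4285        68.4285
  2        72.50        64.5857       129.1713
  3        72.50        60.9586       182.8759
  4        72.50        57.5353       230.1411
  5        72.50        54.3042       271.5209
  6        72.50        51.2545       307.5272
  7        72.50        48.3761       338.6330
  8     1,072.50       675.4444     5,403.5553
  Σ                  1,080.8873     6,931.8531
P = 1,080.8873; D_Mac = 6.41311 yrs; D_mod = 6.05296 yrs.
DV01 ≈ 6.05296 × 1,080.8873 × 0.0001 = 0.654257.

C$0.654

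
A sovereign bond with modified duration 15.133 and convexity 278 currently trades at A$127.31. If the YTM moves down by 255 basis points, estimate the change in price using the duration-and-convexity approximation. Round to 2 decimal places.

Duration effect: -D_mod·Δy = -15.133 × (-0.0255) = +0.3858915
Convexity effect: ½·C·(Δy)² = 0.5 × 278 × (-0.0255)² = +0.09038475
ΔP/P ≈ +0.3858915 + 0.09038475 = +0.47627625
ΔP ≈ 127.31 × (+0.47627625) = +60.6347293875.

+A$60.63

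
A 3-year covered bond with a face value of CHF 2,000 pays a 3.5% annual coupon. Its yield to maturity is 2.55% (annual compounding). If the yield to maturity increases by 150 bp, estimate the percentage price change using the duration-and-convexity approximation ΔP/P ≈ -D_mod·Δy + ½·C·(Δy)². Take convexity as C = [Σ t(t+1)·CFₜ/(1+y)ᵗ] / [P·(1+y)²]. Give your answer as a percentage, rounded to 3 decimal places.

-4.121%

With y = 0.0255:
  t   CF        PV=CF/(1+0.0255)^t    t·PV        t(t+1)·PV
  1        70.00        68.2594        68.2594         136.5188
  2        70.00        66.5621       133.1241         399.3723
  3     2,070.00     1,919.3905     5,758.1716      23,032.6866
  Σ                  2,054.2120     5,959.5551      23,568.5776
P = 2,054.2120; D_Mac = 2.90114 yrs; D_mod = 2.82900 yrs; C = 10.90980.
Duration effect: -2.82900 × (+0.015) = -0.042435
Convexity effect: 0.5 × 10.90980 × (0.015)² = +0.0012274
ΔP/P ≈ -0.042435 + 0.0012274 = -0.041208 = -4.1208%.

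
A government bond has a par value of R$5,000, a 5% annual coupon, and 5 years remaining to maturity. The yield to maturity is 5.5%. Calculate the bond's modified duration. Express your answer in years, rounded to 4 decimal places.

Periodic yield y = 0.055. First find Macaulay duration:
  t   CF        PV=CF/(1+0.055)^t    t·PV
  1       250.00       236.9668       236.9668
  2       250.00       224.6131       449.2262
  3       250.00       212.9034       638.7102
  4       250.00       201.8042       807.2167
  5     5,250.00     4,016.9554    20,084.7768
  Σ                  4,893.2429    22,216.8968
P = 4,893.2429; Macaulay duration = 22,216.8968 / 4,893.2429 = 4.54032 years.
Modified duration = D_Mac / (1 + y) = 4.54032 / 1.055 = 4.30362 years.

4.3036 years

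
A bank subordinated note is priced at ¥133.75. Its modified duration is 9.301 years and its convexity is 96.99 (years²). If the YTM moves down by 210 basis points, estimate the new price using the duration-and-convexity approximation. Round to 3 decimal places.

Duration effect: -D_mod·Δy = -9.301 × (-0.021) = +0.195321
Convexity effect: ½·C·(Δy)² = 0.5 × 96.99 × (-0.021)² = +0.021386295
ΔP/P ≈ +0.195321 + 0.021386295 = +0.216707295
New price ≈ 133.75 × (1 + 0.216707295) = 162.73460070625.

¥162.735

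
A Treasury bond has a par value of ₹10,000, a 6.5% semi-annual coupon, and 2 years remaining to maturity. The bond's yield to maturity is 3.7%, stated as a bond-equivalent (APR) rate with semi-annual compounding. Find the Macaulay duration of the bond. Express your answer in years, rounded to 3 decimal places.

1.910 years

Periodic yield y = 0.0185. Discount each cash flow and weight by its period:
  t   CF        PV=CF/(1+0.0185)^t    t·PV
  1       325.00       319.0967       319.0967
  2       325.00       313.3006       626.6013
  3       325.00       307.6099       922.8296
  4    10,325.00     9,595.0209    38,380.0838
  Σ                 10,535.0282    40,248.6114
Price P = Σ PV = 10,535.0282.
Macaulay duration = Σ(t·PV) / P = 40,248.6114 / 10,535.0282 = 3.82046 half-year periods.
In years: 3.82046 / 2 = 1.91023 years.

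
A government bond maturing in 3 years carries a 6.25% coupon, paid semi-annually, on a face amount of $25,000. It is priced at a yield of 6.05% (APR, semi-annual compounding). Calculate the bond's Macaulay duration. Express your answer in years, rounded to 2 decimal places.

Periodic yield y = 0.03025. Discount each cash flow and weight by its period:
  t   CF        PV=CF/(1+0.03025)^t    t·PV
  1       781.25       758.3111       758.3111
  2       781.25       736.0457     1,472.0914
  3       781.25       714.4341     2,143.3022
  4       781.25       693.4570     2,773.8280
  5       781.25       673.0959     3,365.4793
  6    25,781.25    21,559.9739   129,359.8435
  Σ                 25,135.3176   139,872.8555
Price P = Σ PV = 25,135.3176.
Macaulay duration = Σ(t·PV) / P = 139,872.8555 / 25,135.3176 = 5.56479 half-year periods.
In years: 5.56479 / 2 = 2.78240 years.

2.78 years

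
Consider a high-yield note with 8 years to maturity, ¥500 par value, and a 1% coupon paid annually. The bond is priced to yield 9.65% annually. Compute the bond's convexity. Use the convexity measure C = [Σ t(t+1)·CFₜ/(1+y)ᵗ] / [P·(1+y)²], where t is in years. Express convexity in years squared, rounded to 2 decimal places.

With y = 0.0965:
  t   CF        PV=CF/(1+0.0965)^t    t·PV        t(t+1)·PV
  1         5.00         4.5600         4.5600           9.1199
  2         5.00         4.1587         8.3173          24.9519
  3         5.00         3.7927        11.3780          45.5119
  4         5.00         3.4589        13.8355          69.1776
  5         5.00         3.1545        15.7724          94.6342
  6         5.00         2.8769        17.2611         120.8280
  7         5.00         2.6237        18.3657         146.9256
  8       505.00       241.6697     1,933.3580      17,400.2219
  Σ                    266.2949     2,022.8480      17,911.3711
P = 266.2949.
Convexity = Σ t(t+1)·PV / [P·(1+y)²] = 17,911.3711 / (266.2949 × 1.202312) = 55.94338.

55.94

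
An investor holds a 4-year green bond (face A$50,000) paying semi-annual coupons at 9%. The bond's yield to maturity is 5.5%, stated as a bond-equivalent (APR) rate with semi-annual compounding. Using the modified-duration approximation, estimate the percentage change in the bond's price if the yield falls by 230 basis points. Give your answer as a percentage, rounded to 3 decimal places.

Periodic yield y = 0.0275. Modified duration first:
  t   CF        PV=CF/(1+0.0275)^t    t·PV
  1     2,250.00     2,189.7810     2,189.7810
  2     2,250.00     2,131.1737     4,262.3475
  3     2,250.00     2,074.1350     6,222.4051
  4     2,250.00     2,018.6229     8,074.4916
  5     2,250.00     1,964.5965     9,822.9825
  6     2,250.00     1,912.0161    11,472.0963
  7     2,250.00     1,860.8429    13,025.9001
  8    52,250.00    42,056.3570   336,450.8559
  Σ                 56,207.5251   391,520.8600
P = 56,207.5251; D_Mac = 6.96563 half-year periods = 3.48282 yrs; D_mod = 3.48282/(1+0.0275) = 3.38960 yrs.
ΔP/P ≈ -D_mod · Δy = -3.38960 × (-0.023) = +0.077961 = +7.7961%.

+7.796%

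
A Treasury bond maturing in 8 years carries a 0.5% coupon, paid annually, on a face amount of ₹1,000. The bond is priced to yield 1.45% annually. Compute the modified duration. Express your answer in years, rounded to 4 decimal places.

Periodic yield y = 0.0145. First find Macaulay duration:
  t   CF        PV=CF/(1+0.0145)^t    t·PV
  1         5.00         4.9285         4.9285
  2         5.00         4.8581         9.7162
  3         5.00         4.7887        14.3660
  4         5.00         4.7202        18.8809
  5         5.00         4.6528        23.2638
  6         5.00         4.5862        27.5175
  7         5.00         4.5207        31.6449
  8     1,005.00       895.6733     7,165.3868
  Σ                    928.7285     7,295.7045
P = 928.7285; Macaulay duration = 7,295.7045 / 928.7285 = 7.85558 years.
Modified duration = D_Mac / (1 + y) = 7.85558 / 1.0145 = 7.74331 years.

7.7433 years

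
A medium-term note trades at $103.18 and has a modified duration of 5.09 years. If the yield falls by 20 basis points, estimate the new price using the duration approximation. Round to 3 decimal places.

Duration approximation: ΔP/P ≈ -D_mod · Δy = -5.09 × (-0.002) = +0.010180.
New price ≈ 103.18 × (1 + 0.010180) = 104.2303724.

$104.230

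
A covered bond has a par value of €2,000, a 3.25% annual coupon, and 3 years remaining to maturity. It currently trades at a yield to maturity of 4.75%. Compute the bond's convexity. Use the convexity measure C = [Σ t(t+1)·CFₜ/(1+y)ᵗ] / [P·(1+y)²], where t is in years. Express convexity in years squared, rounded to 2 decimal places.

With y = 0.0475:
  t   CF        PV=CF/(1+0.0475)^t    t·PV        t(t+1)·PV
  1        65.00        62.0525        62.0525         124.1050
  2        65.00        59.2387       118.4773         355.4320
  3     2,065.00     1,796.6272     5,389.8815      21,559.5259
  Σ                  1,917.9183     5,570.4113      22,039.0630
P = 1,917.9183.
Convexity = Σ t(t+1)·PV / [P·(1+y)²] = 22,039.0630 / (1,917.9183 × 1.097256) = 10.47261.

10.47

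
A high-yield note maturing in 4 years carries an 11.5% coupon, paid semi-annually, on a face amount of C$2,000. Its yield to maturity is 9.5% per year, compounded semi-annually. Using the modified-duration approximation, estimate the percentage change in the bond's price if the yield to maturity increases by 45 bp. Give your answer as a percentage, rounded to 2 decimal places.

-1.44%

Periodic yield y = 0.0475. Modified duration first:
  t   CF        PV=CF/(1+0.0475)^t    t·PV
  1       115.00       109.7852       109.7852
  2       115.00       104.8069       209.6138
  3       115.00       100.0543       300.1629
  4       115.00        95.5172       382.0689
  5       115.00        91.1859       455.9295
  6       115.00        87.0510       522.3059
  7       115.00        83.1036       581.7249
  8     2,115.00     1,459.0767    11,672.6135
  Σ                  2,130.5807    14,234.2045
P = 2,130.5807; D_Mac = 6.68090 half-year periods = 3.34045 yrs; D_mod = 3.34045/(1+0.0475) = 3.18898 yrs.
ΔP/P ≈ -D_mod · Δy = -3.18898 × (+0.0045) = -0.014350 = -1.4350%.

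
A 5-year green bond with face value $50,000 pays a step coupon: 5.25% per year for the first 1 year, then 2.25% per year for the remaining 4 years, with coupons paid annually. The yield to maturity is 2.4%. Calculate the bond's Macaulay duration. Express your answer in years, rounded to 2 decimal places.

4.68 years

Periodic yield y = 0.024. Discount each cash flow and weight by its year:
  t   CF        PV=CF/(1+0.024)^t    t·PV
  1     2,625.00     2,563.4766     2,563.4766
  2     1,125.00     1,072.8836     2,145.7672
  3     1,125.00     1,047.7379     3,143.2137
  4     1,125.00     1,023.1815     4,092.7262
  5    51,125.00    45,408.1217   227,040.6085
  Σ                 51,115.4013   238,985.7922
Price P = Σ PV = 51,115.4013.
Macaulay duration = Σ(t·PV) / P = 238,985.7922 / 51,115.4013 = 4.67542 years.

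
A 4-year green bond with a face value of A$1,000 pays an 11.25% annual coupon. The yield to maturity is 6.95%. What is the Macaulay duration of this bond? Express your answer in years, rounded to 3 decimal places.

3.473 years

Periodic yield y = 0.0695. Discount each cash flow and weight by its year:
  t   CF        PV=CF/(1+0.0695)^t    t·PV
  1       112.50       105.1893       105.1893
  2       112.50        98.3538       196.7075
  3       112.50        91.9624       275.8871
  4     1,112.50       850.3092     3,401.2367
  Σ                  1,145.8146     3,979.0207
Price P = Σ PV = 1,145.8146.
Macaulay duration = Σ(t·PV) / P = 3,979.0207 / 1,145.8146 = 3.47266 years.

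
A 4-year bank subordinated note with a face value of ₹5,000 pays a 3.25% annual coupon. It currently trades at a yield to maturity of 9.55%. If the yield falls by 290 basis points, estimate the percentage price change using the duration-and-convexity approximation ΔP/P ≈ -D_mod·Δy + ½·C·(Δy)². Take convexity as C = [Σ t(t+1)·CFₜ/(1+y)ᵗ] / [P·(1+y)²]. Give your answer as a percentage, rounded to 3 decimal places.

+10.684%

With y = 0.0955:
  t   CF        PV=CF/(1+0.0955)^t    t·PV        t(t+1)·PV
  1       162.50       148.3341       148.3341         296.6682
  2       162.50       135.4031       270.8062         812.4186
  3       162.50       123.5994       370.7981       1,483.1923
  4     5,162.50     3,584.3510    14,337.4042      71,687.0209
  Σ                  3,991.6876    15,127.3425      74,279.3000
P = 3,991.6876; D_Mac = 3.78971 yrs; D_mod = 3.45934 yrs; C = 15.50553.
Duration effect: -3.45934 × (-0.029) = +0.100321
Convexity effect: 0.5 × 15.50553 × (-0.029)² = +0.0065201
ΔP/P ≈ +0.100321 + 0.0065201 = +0.106841 = +10.6841%.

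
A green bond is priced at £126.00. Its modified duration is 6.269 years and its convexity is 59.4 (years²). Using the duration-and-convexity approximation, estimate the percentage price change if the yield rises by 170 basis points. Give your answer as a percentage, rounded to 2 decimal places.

Duration effect: -D_mod·Δy = -6.269 × (+0.017) = -0.106573
Convexity effect: ½·C·(Δy)² = 0.5 × 59.4 × (0.017)² = +0.0085833
ΔP/P ≈ -0.106573 + 0.0085833 = -0.0979897
= -9.79897%.

-9.80%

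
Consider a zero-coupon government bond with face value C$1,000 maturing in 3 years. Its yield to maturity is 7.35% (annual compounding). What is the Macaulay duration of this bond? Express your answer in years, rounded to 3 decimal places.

3.000 years

A zero-coupon bond has a single cash flow at maturity, so its Macaulay duration equals its maturity: 3 years.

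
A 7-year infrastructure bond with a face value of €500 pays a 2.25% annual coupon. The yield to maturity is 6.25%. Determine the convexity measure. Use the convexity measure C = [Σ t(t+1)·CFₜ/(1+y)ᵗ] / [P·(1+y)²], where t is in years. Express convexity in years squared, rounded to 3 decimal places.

With y = 0.0625:
  t   CF        PV=CF/(1+0.0625)^t    t·PV        t(t+1)·PV
  1        11.25        10.5882        10.5882          21.1765
  2        11.25         9.9654        19.9308          59.7924
  3        11.25         9.3792        28.1376         112.5504
  4        11.25         8.8275        35.3099         176.5496
  5        11.25         8.3082        41.5411         249.2465
  6        11.25         7.8195        46.9170         328.4189
  7       511.25       334.4497     2,341.1476      18,729.1806
  Σ                    389.3377     2,523.5722      19,676.9149
P = 389.3377.
Convexity = Σ t(t+1)·PV / [P·(1+y)²] = 19,676.9149 / (389.3377 × 1.128906) = 44.76852.

44.769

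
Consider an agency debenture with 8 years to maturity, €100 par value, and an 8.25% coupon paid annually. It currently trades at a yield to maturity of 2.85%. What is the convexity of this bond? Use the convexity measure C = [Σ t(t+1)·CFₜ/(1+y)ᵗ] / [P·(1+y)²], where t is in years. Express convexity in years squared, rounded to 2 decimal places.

50.73

With y = 0.0285:
  t   CF        PV=CF/(1+0.0285)^t    t·PV        t(t+1)·PV
  1         8.25         8.0214         8.0214          16.0428
  2         8.25         7.7991        15.5982          46.7947
  3         8.25         7.5830        22.7490          90.9960
  4         8.25         7.3729        29.4915         147.4575
  5         8.25         7.1686        35.8428         215.0571
  6         8.25         6.9699        41.8196         292.7369
  7         8.25         6.7768        47.4375         379.5001
  8       108.25        86.4557       691.6454       6,224.8090
  Σ                    138.1473       892.6055       7,413.3941
P = 138.1473.
Convexity = Σ t(t+1)·PV / [P·(1+y)²] = 7,413.3941 / (138.1473 × 1.057812) = 50.73013.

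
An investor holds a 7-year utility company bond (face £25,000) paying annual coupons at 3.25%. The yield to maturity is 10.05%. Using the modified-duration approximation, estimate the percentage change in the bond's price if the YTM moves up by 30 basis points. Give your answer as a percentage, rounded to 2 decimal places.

-1.69%

Periodic yield y = 0.1005. Modified duration first:
  t   CF        PV=CF/(1+0.1005)^t    t·PV
  1       812.50       738.3008       738.3008
  2       812.50       670.8776     1,341.7552
  3       812.50       609.6116     1,828.8348
  4       812.50       553.9406     2,215.7623
  5       812.50       503.3535     2,516.7677
  6       812.50       457.3862     2,744.3174
  7    25,812.50    13,203.8244    92,426.7710
  Σ                 16,737.2947   103,812.5092
P = 16,737.2947; D_Mac = 6.20247 yrs; D_mod = 6.20247/(1+0.1005) = 5.63604 yrs.
ΔP/P ≈ -D_mod · Δy = -5.63604 × (+0.003) = -0.016908 = -1.6908%.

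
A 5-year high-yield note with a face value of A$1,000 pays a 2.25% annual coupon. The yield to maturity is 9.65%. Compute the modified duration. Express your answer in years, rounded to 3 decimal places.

Periodic yield y = 0.0965. First find Macaulay duration:
  t   CF        PV=CF/(1+0.0965)^t    t·PV
  1        22.50        20.5198        20.5198
  2        22.50        18.7139        37.4279
  3        22.50        17.0670        51.2009
  4        22.50        15.5650        62.2598
  5     1,022.50       645.0897     3,225.4487
  Σ                    716.9555     3,396.8572
P = 716.9555; Macaulay duration = 3,396.8572 / 716.9555 = 4.73789 years.
Modified duration = D_Mac / (1 + y) = 4.73789 / 1.0965 = 4.32092 years.

4.321 years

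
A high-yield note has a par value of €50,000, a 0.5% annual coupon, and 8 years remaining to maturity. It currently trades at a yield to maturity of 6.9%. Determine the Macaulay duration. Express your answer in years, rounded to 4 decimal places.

Periodic yield y = 0.069. Discount each cash flow and weight by its year:
  t   CF        PV=CF/(1+0.069)^t    t·PV
  1       250.00       233.8634       233.8634
  2       250.00       218.7684       437.5368
  3       250.00       204.6477       613.9431
  4       250.00       191.4385       765.7538
  5       250.00       179.0818       895.4091
  6       250.00       167.5227     1,005.1365
  7       250.00       156.7098     1,096.9684
  8    50,250.00    29,465.5413   235,724.3308
  Σ                 30,817.5737   240,772.9419
Price P = Σ PV = 30,817.5737.
Macaulay duration = Σ(t·PV) / P = 240,772.9419 / 30,817.5737 = 7.81285 years.

7.8128 years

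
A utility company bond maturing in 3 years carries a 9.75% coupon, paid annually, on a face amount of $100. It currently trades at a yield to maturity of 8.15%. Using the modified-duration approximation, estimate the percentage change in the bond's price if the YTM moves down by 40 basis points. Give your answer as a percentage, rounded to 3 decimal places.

Periodic yield y = 0.0815. Modified duration first:
  t   CF        PV=CF/(1+0.0815)^t    t·PV
  1         9.75         9.0153         9.0153
  2         9.75         8.3359        16.6718
  3       109.75        86.7611       260.2832
  Σ                    104.1122       285.9703
P = 104.1122; D_Mac = 2.74675 yrs; D_mod = 2.74675/(1+0.0815) = 2.53976 yrs.
ΔP/P ≈ -D_mod · Δy = -2.53976 × (-0.004) = +0.010159 = +1.0159%.

+1.016%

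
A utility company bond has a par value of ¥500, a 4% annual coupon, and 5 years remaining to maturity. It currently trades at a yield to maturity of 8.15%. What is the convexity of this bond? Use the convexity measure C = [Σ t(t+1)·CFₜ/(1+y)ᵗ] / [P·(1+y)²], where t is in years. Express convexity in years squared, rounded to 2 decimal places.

22.87

With y = 0.0815:
  t   CF        PV=CF/(1+0.0815)^t    t·PV        t(t+1)·PV
  1        20.00        18.4928        18.4928          36.9857
  2        20.00        17.0992        34.1985         102.5955
  3        20.00        15.8107        47.4320         189.7281
  4        20.00        14.6192        58.4768         292.3842
  5       520.00       351.4558     1,757.2790      10,543.6742
  Σ                    417.4778     1,915.8792      11,165.3677
P = 417.4778.
Convexity = Σ t(t+1)·PV / [P·(1+y)²] = 11,165.3677 / (417.4778 × 1.169642) = 22.86581.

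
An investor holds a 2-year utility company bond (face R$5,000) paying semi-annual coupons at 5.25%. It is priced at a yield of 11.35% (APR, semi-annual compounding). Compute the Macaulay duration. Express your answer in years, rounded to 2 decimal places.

Periodic yield y = 0.05675. Discount each cash flow and weight by its period:
  t   CF        PV=CF/(1+0.05675)^t    t·PV
  1       131.25       124.2016       124.2016
  2       131.25       117.5316       235.0633
  3       131.25       111.2199       333.6597
  4     5,131.25     4,114.6618    16,458.6473
  Σ                  4,467.6149    17,151.5719
Price P = Σ PV = 4,467.6149.
Macaulay duration = Σ(t·PV) / P = 17,151.5719 / 4,467.6149 = 3.83909 half-year periods.
In years: 3.83909 / 2 = 1.91954 years.

1.92 years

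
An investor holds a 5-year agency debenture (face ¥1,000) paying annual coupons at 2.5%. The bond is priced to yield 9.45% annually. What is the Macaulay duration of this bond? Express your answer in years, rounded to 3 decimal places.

Periodic yield y = 0.0945. Discount each cash flow and weight by its year:
  t   CF        PV=CF/(1+0.0945)^t    t·PV
  1        25.00        22.8415        22.8415
  2        25.00        20.8693        41.7387
  3        25.00        19.0675        57.2024
  4        25.00        17.4212        69.6846
  5     1,025.00       652.5969     3,262.9847
  Σ                    732.7964     3,454.4518
Price P = Σ PV = 732.7964.
Macaulay duration = Σ(t·PV) / P = 3,454.4518 / 732.7964 = 4.71407 years.

4.714 years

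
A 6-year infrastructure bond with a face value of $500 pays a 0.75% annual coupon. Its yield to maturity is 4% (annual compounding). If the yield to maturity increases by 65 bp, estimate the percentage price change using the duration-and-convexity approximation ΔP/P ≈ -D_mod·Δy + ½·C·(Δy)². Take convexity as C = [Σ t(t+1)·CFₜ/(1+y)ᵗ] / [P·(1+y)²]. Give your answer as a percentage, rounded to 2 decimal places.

With y = 0.04:
  t   CF        PV=CF/(1+0.04)^t    t·PV        t(t+1)·PV
  1         3.75         3.6058         3.6058           7.2115
  2         3.75         3.4671         6.9342          20.8025
  3         3.75         3.3337        10.0012          40.0048
  4         3.75         3.2055        12.8221          64.1103
  5         3.75         3.0822        15.4111          92.4668
  6       503.75       398.1209     2,388.7257      16,721.0796
  Σ                    414.8153     2,437.5000      16,945.6756
P = 414.8153; D_Mac = 5.87611 yrs; D_mod = 5.65011 yrs; C = 37.76917.
Duration effect: -5.65011 × (+0.0065) = -0.036726
Convexity effect: 0.5 × 37.76917 × (0.0065)² = +0.0007979
ΔP/P ≈ -0.036726 + 0.0007979 = -0.035928 = -3.5928%.

-3.59%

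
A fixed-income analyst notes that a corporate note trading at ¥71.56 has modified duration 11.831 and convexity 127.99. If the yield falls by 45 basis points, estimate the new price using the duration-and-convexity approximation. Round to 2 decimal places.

Duration effect: -D_mod·Δy = -11.831 × (-0.0045) = +0.0532395
Convexity effect: ½·C·(Δy)² = 0.5 × 127.99 × (-0.0045)² = +0.00129589875
ΔP/P ≈ +0.0532395 + 0.00129589875 = +0.05453539875
New price ≈ 71.56 × (1 + 0.05453539875) = 75.46255313455.

¥75.46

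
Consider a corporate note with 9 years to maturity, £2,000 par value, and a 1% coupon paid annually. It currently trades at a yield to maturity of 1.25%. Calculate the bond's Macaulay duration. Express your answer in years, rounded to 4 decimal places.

8.6470 years

Periodic yield y = 0.0125. Discount each cash flow and weight by its year:
  t   CF        PV=CF/(1+0.0125)^t    t·PV
  1        20.00        19.7531        19.7531
  2        20.00        19.5092        39.0184
  3        20.00        19.2684        57.8051
  4        20.00        19.0305        76.1219
  5        20.00        18.7955        93.9777
  6        20.00        18.5635       111.3810
  7        20.00        18.3343       128.3402
  8        20.00        18.1080       144.8638
  9     2,020.00     1,806.3258    16,256.9321
  Σ                  1,957.6883    16,928.1933
Price P = Σ PV = 1,957.6883.
Macaulay duration = Σ(t·PV) / P = 16,928.1933 / 1,957.6883 = 8.64703 years.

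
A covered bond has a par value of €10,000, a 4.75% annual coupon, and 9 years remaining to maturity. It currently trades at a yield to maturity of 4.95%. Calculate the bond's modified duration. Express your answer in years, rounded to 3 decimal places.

7.162 years

Periodic yield y = 0.0495. First find Macaulay duration:
  t   CF        PV=CF/(1+0.0495)^t    t·PV
  1       475.00       452.5965       452.5965
  2       475.00       431.2496       862.4992
  3       475.00       410.9096     1,232.7288
  4       475.00       391.5289     1,566.1156
  5       475.00       373.0623     1,865.3116
  6       475.00       355.4667     2,132.8003
  7       475.00       338.7010     2,370.9072
  8       475.00       322.7261     2,581.8087
  9    10,475.00     6,781.2858    61,031.5718
  Σ                  9,857.5265    74,096.3397
P = 9,857.5265; Macaulay duration = 74,096.3397 / 9,857.5265 = 7.51673 years.
Modified duration = D_Mac / (1 + y) = 7.51673 / 1.0495 = 7.16220 years.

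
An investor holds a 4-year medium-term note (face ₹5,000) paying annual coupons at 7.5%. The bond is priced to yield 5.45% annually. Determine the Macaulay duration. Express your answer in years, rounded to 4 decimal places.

Periodic yield y = 0.0545. Discount each cash flow and weight by its year:
  t   CF        PV=CF/(1+0.0545)^t    t·PV
  1       375.00       355.6188       355.6188
  2       375.00       337.2392       674.4785
  3       375.00       319.8096       959.4288
  4     5,375.00     4,347.0249    17,388.0998
  Σ                  5,359.6926    19,377.6259
Price P = Σ PV = 5,359.6926.
Macaulay duration = Σ(t·PV) / P = 19,377.6259 / 5,359.6926 = 3.61544 years.

3.6154 years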